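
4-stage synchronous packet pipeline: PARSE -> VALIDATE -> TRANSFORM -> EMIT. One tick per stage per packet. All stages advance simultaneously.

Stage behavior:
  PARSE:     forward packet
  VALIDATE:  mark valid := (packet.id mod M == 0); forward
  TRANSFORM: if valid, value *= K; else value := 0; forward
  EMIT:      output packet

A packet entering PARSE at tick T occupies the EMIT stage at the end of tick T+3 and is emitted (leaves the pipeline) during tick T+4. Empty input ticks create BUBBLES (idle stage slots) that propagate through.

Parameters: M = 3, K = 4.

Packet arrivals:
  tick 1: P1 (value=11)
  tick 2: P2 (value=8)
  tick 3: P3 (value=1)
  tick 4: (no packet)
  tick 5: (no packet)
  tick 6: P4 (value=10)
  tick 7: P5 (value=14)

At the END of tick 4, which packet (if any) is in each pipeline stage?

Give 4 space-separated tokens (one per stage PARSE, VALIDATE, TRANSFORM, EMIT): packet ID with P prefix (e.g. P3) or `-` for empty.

Tick 1: [PARSE:P1(v=11,ok=F), VALIDATE:-, TRANSFORM:-, EMIT:-] out:-; in:P1
Tick 2: [PARSE:P2(v=8,ok=F), VALIDATE:P1(v=11,ok=F), TRANSFORM:-, EMIT:-] out:-; in:P2
Tick 3: [PARSE:P3(v=1,ok=F), VALIDATE:P2(v=8,ok=F), TRANSFORM:P1(v=0,ok=F), EMIT:-] out:-; in:P3
Tick 4: [PARSE:-, VALIDATE:P3(v=1,ok=T), TRANSFORM:P2(v=0,ok=F), EMIT:P1(v=0,ok=F)] out:-; in:-
At end of tick 4: ['-', 'P3', 'P2', 'P1']

Answer: - P3 P2 P1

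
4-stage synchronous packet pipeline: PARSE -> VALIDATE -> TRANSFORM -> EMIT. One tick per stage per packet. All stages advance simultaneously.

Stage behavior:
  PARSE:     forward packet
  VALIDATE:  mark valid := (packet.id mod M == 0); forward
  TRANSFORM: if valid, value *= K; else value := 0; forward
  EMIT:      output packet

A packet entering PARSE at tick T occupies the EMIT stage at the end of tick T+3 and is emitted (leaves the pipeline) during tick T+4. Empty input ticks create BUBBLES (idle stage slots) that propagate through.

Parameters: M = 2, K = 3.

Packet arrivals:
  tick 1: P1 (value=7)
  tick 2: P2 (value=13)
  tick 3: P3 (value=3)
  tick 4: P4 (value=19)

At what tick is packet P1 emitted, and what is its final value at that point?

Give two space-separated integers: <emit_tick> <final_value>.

Answer: 5 0

Derivation:
Tick 1: [PARSE:P1(v=7,ok=F), VALIDATE:-, TRANSFORM:-, EMIT:-] out:-; in:P1
Tick 2: [PARSE:P2(v=13,ok=F), VALIDATE:P1(v=7,ok=F), TRANSFORM:-, EMIT:-] out:-; in:P2
Tick 3: [PARSE:P3(v=3,ok=F), VALIDATE:P2(v=13,ok=T), TRANSFORM:P1(v=0,ok=F), EMIT:-] out:-; in:P3
Tick 4: [PARSE:P4(v=19,ok=F), VALIDATE:P3(v=3,ok=F), TRANSFORM:P2(v=39,ok=T), EMIT:P1(v=0,ok=F)] out:-; in:P4
Tick 5: [PARSE:-, VALIDATE:P4(v=19,ok=T), TRANSFORM:P3(v=0,ok=F), EMIT:P2(v=39,ok=T)] out:P1(v=0); in:-
Tick 6: [PARSE:-, VALIDATE:-, TRANSFORM:P4(v=57,ok=T), EMIT:P3(v=0,ok=F)] out:P2(v=39); in:-
Tick 7: [PARSE:-, VALIDATE:-, TRANSFORM:-, EMIT:P4(v=57,ok=T)] out:P3(v=0); in:-
Tick 8: [PARSE:-, VALIDATE:-, TRANSFORM:-, EMIT:-] out:P4(v=57); in:-
P1: arrives tick 1, valid=False (id=1, id%2=1), emit tick 5, final value 0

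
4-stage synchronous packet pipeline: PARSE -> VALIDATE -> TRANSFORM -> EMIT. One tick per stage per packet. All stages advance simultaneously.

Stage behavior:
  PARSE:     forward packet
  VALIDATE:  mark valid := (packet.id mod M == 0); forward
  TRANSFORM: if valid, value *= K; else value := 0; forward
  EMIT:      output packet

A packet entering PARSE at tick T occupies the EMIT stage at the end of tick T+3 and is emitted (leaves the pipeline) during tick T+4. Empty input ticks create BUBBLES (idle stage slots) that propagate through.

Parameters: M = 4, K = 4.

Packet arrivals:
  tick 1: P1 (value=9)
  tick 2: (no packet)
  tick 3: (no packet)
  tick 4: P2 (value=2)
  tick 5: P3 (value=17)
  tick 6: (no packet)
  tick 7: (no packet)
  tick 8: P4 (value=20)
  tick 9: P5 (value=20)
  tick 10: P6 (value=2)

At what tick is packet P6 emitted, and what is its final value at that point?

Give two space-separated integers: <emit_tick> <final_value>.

Answer: 14 0

Derivation:
Tick 1: [PARSE:P1(v=9,ok=F), VALIDATE:-, TRANSFORM:-, EMIT:-] out:-; in:P1
Tick 2: [PARSE:-, VALIDATE:P1(v=9,ok=F), TRANSFORM:-, EMIT:-] out:-; in:-
Tick 3: [PARSE:-, VALIDATE:-, TRANSFORM:P1(v=0,ok=F), EMIT:-] out:-; in:-
Tick 4: [PARSE:P2(v=2,ok=F), VALIDATE:-, TRANSFORM:-, EMIT:P1(v=0,ok=F)] out:-; in:P2
Tick 5: [PARSE:P3(v=17,ok=F), VALIDATE:P2(v=2,ok=F), TRANSFORM:-, EMIT:-] out:P1(v=0); in:P3
Tick 6: [PARSE:-, VALIDATE:P3(v=17,ok=F), TRANSFORM:P2(v=0,ok=F), EMIT:-] out:-; in:-
Tick 7: [PARSE:-, VALIDATE:-, TRANSFORM:P3(v=0,ok=F), EMIT:P2(v=0,ok=F)] out:-; in:-
Tick 8: [PARSE:P4(v=20,ok=F), VALIDATE:-, TRANSFORM:-, EMIT:P3(v=0,ok=F)] out:P2(v=0); in:P4
Tick 9: [PARSE:P5(v=20,ok=F), VALIDATE:P4(v=20,ok=T), TRANSFORM:-, EMIT:-] out:P3(v=0); in:P5
Tick 10: [PARSE:P6(v=2,ok=F), VALIDATE:P5(v=20,ok=F), TRANSFORM:P4(v=80,ok=T), EMIT:-] out:-; in:P6
Tick 11: [PARSE:-, VALIDATE:P6(v=2,ok=F), TRANSFORM:P5(v=0,ok=F), EMIT:P4(v=80,ok=T)] out:-; in:-
Tick 12: [PARSE:-, VALIDATE:-, TRANSFORM:P6(v=0,ok=F), EMIT:P5(v=0,ok=F)] out:P4(v=80); in:-
Tick 13: [PARSE:-, VALIDATE:-, TRANSFORM:-, EMIT:P6(v=0,ok=F)] out:P5(v=0); in:-
Tick 14: [PARSE:-, VALIDATE:-, TRANSFORM:-, EMIT:-] out:P6(v=0); in:-
P6: arrives tick 10, valid=False (id=6, id%4=2), emit tick 14, final value 0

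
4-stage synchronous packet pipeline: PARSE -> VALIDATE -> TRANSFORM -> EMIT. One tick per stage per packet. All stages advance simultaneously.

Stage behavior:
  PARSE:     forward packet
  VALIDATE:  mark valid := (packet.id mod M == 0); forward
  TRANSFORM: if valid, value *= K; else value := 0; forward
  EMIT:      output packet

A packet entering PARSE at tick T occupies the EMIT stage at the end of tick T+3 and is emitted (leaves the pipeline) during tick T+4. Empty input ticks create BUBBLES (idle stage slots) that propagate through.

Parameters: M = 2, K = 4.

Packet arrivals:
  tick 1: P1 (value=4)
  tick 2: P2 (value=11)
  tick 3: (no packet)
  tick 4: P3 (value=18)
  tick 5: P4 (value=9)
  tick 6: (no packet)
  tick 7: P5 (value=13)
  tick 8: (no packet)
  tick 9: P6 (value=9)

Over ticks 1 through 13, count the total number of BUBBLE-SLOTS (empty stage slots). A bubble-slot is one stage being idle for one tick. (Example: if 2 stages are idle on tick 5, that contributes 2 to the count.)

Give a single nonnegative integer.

Answer: 28

Derivation:
Tick 1: [PARSE:P1(v=4,ok=F), VALIDATE:-, TRANSFORM:-, EMIT:-] out:-; bubbles=3
Tick 2: [PARSE:P2(v=11,ok=F), VALIDATE:P1(v=4,ok=F), TRANSFORM:-, EMIT:-] out:-; bubbles=2
Tick 3: [PARSE:-, VALIDATE:P2(v=11,ok=T), TRANSFORM:P1(v=0,ok=F), EMIT:-] out:-; bubbles=2
Tick 4: [PARSE:P3(v=18,ok=F), VALIDATE:-, TRANSFORM:P2(v=44,ok=T), EMIT:P1(v=0,ok=F)] out:-; bubbles=1
Tick 5: [PARSE:P4(v=9,ok=F), VALIDATE:P3(v=18,ok=F), TRANSFORM:-, EMIT:P2(v=44,ok=T)] out:P1(v=0); bubbles=1
Tick 6: [PARSE:-, VALIDATE:P4(v=9,ok=T), TRANSFORM:P3(v=0,ok=F), EMIT:-] out:P2(v=44); bubbles=2
Tick 7: [PARSE:P5(v=13,ok=F), VALIDATE:-, TRANSFORM:P4(v=36,ok=T), EMIT:P3(v=0,ok=F)] out:-; bubbles=1
Tick 8: [PARSE:-, VALIDATE:P5(v=13,ok=F), TRANSFORM:-, EMIT:P4(v=36,ok=T)] out:P3(v=0); bubbles=2
Tick 9: [PARSE:P6(v=9,ok=F), VALIDATE:-, TRANSFORM:P5(v=0,ok=F), EMIT:-] out:P4(v=36); bubbles=2
Tick 10: [PARSE:-, VALIDATE:P6(v=9,ok=T), TRANSFORM:-, EMIT:P5(v=0,ok=F)] out:-; bubbles=2
Tick 11: [PARSE:-, VALIDATE:-, TRANSFORM:P6(v=36,ok=T), EMIT:-] out:P5(v=0); bubbles=3
Tick 12: [PARSE:-, VALIDATE:-, TRANSFORM:-, EMIT:P6(v=36,ok=T)] out:-; bubbles=3
Tick 13: [PARSE:-, VALIDATE:-, TRANSFORM:-, EMIT:-] out:P6(v=36); bubbles=4
Total bubble-slots: 28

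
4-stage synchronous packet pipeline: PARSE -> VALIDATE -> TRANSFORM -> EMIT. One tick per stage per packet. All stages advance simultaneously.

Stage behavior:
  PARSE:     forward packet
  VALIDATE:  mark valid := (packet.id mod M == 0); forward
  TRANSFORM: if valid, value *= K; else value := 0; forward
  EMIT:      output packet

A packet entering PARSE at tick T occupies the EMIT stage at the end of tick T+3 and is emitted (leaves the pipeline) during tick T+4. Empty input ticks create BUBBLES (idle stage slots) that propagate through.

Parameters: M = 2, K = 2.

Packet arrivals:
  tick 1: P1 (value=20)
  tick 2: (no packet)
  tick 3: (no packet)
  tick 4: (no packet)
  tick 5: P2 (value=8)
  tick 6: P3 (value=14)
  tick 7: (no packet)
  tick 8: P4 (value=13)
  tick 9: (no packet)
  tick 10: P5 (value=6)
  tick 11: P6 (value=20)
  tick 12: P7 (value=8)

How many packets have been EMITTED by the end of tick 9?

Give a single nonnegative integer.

Tick 1: [PARSE:P1(v=20,ok=F), VALIDATE:-, TRANSFORM:-, EMIT:-] out:-; in:P1
Tick 2: [PARSE:-, VALIDATE:P1(v=20,ok=F), TRANSFORM:-, EMIT:-] out:-; in:-
Tick 3: [PARSE:-, VALIDATE:-, TRANSFORM:P1(v=0,ok=F), EMIT:-] out:-; in:-
Tick 4: [PARSE:-, VALIDATE:-, TRANSFORM:-, EMIT:P1(v=0,ok=F)] out:-; in:-
Tick 5: [PARSE:P2(v=8,ok=F), VALIDATE:-, TRANSFORM:-, EMIT:-] out:P1(v=0); in:P2
Tick 6: [PARSE:P3(v=14,ok=F), VALIDATE:P2(v=8,ok=T), TRANSFORM:-, EMIT:-] out:-; in:P3
Tick 7: [PARSE:-, VALIDATE:P3(v=14,ok=F), TRANSFORM:P2(v=16,ok=T), EMIT:-] out:-; in:-
Tick 8: [PARSE:P4(v=13,ok=F), VALIDATE:-, TRANSFORM:P3(v=0,ok=F), EMIT:P2(v=16,ok=T)] out:-; in:P4
Tick 9: [PARSE:-, VALIDATE:P4(v=13,ok=T), TRANSFORM:-, EMIT:P3(v=0,ok=F)] out:P2(v=16); in:-
Emitted by tick 9: ['P1', 'P2']

Answer: 2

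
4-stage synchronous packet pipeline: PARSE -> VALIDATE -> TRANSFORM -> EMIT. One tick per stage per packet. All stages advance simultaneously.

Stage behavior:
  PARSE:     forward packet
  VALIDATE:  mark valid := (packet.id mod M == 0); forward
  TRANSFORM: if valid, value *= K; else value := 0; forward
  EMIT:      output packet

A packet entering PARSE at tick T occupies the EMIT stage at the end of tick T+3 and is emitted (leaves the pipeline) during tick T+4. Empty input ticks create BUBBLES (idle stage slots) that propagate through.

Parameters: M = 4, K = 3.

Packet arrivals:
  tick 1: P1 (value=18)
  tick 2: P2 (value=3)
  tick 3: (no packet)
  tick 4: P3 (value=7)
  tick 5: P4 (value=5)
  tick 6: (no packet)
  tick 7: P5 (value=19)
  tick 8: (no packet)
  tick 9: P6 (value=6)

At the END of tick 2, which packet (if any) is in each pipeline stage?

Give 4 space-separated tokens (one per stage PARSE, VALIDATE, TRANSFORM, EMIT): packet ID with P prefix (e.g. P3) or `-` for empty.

Answer: P2 P1 - -

Derivation:
Tick 1: [PARSE:P1(v=18,ok=F), VALIDATE:-, TRANSFORM:-, EMIT:-] out:-; in:P1
Tick 2: [PARSE:P2(v=3,ok=F), VALIDATE:P1(v=18,ok=F), TRANSFORM:-, EMIT:-] out:-; in:P2
At end of tick 2: ['P2', 'P1', '-', '-']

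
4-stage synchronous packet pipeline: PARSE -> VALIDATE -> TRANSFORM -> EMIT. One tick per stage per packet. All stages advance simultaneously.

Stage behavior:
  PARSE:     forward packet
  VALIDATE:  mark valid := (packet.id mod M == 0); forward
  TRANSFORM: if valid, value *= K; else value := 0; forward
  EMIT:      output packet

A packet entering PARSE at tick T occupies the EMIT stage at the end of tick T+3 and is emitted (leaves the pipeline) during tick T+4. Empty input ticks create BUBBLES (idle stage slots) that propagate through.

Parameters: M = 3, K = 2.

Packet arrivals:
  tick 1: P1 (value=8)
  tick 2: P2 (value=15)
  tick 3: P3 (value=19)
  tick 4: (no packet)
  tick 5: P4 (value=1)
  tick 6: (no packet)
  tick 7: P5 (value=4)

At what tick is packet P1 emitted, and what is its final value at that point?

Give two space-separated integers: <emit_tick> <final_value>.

Answer: 5 0

Derivation:
Tick 1: [PARSE:P1(v=8,ok=F), VALIDATE:-, TRANSFORM:-, EMIT:-] out:-; in:P1
Tick 2: [PARSE:P2(v=15,ok=F), VALIDATE:P1(v=8,ok=F), TRANSFORM:-, EMIT:-] out:-; in:P2
Tick 3: [PARSE:P3(v=19,ok=F), VALIDATE:P2(v=15,ok=F), TRANSFORM:P1(v=0,ok=F), EMIT:-] out:-; in:P3
Tick 4: [PARSE:-, VALIDATE:P3(v=19,ok=T), TRANSFORM:P2(v=0,ok=F), EMIT:P1(v=0,ok=F)] out:-; in:-
Tick 5: [PARSE:P4(v=1,ok=F), VALIDATE:-, TRANSFORM:P3(v=38,ok=T), EMIT:P2(v=0,ok=F)] out:P1(v=0); in:P4
Tick 6: [PARSE:-, VALIDATE:P4(v=1,ok=F), TRANSFORM:-, EMIT:P3(v=38,ok=T)] out:P2(v=0); in:-
Tick 7: [PARSE:P5(v=4,ok=F), VALIDATE:-, TRANSFORM:P4(v=0,ok=F), EMIT:-] out:P3(v=38); in:P5
Tick 8: [PARSE:-, VALIDATE:P5(v=4,ok=F), TRANSFORM:-, EMIT:P4(v=0,ok=F)] out:-; in:-
Tick 9: [PARSE:-, VALIDATE:-, TRANSFORM:P5(v=0,ok=F), EMIT:-] out:P4(v=0); in:-
Tick 10: [PARSE:-, VALIDATE:-, TRANSFORM:-, EMIT:P5(v=0,ok=F)] out:-; in:-
Tick 11: [PARSE:-, VALIDATE:-, TRANSFORM:-, EMIT:-] out:P5(v=0); in:-
P1: arrives tick 1, valid=False (id=1, id%3=1), emit tick 5, final value 0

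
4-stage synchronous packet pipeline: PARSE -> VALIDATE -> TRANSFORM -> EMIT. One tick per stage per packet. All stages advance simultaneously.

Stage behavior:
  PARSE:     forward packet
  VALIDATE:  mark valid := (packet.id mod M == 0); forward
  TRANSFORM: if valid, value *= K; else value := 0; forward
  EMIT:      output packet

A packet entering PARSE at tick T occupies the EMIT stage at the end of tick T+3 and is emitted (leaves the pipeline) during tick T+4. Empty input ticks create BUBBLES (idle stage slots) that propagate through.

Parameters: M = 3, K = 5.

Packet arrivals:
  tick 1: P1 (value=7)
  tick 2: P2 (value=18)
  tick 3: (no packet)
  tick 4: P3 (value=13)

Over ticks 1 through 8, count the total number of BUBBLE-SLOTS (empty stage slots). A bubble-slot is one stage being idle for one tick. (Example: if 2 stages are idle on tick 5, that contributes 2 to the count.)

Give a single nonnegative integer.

Tick 1: [PARSE:P1(v=7,ok=F), VALIDATE:-, TRANSFORM:-, EMIT:-] out:-; bubbles=3
Tick 2: [PARSE:P2(v=18,ok=F), VALIDATE:P1(v=7,ok=F), TRANSFORM:-, EMIT:-] out:-; bubbles=2
Tick 3: [PARSE:-, VALIDATE:P2(v=18,ok=F), TRANSFORM:P1(v=0,ok=F), EMIT:-] out:-; bubbles=2
Tick 4: [PARSE:P3(v=13,ok=F), VALIDATE:-, TRANSFORM:P2(v=0,ok=F), EMIT:P1(v=0,ok=F)] out:-; bubbles=1
Tick 5: [PARSE:-, VALIDATE:P3(v=13,ok=T), TRANSFORM:-, EMIT:P2(v=0,ok=F)] out:P1(v=0); bubbles=2
Tick 6: [PARSE:-, VALIDATE:-, TRANSFORM:P3(v=65,ok=T), EMIT:-] out:P2(v=0); bubbles=3
Tick 7: [PARSE:-, VALIDATE:-, TRANSFORM:-, EMIT:P3(v=65,ok=T)] out:-; bubbles=3
Tick 8: [PARSE:-, VALIDATE:-, TRANSFORM:-, EMIT:-] out:P3(v=65); bubbles=4
Total bubble-slots: 20

Answer: 20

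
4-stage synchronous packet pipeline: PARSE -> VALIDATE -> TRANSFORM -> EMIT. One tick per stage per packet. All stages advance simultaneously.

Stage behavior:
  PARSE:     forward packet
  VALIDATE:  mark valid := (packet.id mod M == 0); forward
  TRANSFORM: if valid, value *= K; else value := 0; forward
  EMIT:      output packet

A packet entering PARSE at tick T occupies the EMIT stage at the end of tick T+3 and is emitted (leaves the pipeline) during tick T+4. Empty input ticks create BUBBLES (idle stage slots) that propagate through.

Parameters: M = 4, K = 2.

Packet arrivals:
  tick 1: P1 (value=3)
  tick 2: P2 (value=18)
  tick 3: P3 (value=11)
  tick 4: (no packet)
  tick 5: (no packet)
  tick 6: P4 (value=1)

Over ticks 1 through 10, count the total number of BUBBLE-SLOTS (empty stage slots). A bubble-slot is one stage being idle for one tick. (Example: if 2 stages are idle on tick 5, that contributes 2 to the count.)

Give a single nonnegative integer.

Tick 1: [PARSE:P1(v=3,ok=F), VALIDATE:-, TRANSFORM:-, EMIT:-] out:-; bubbles=3
Tick 2: [PARSE:P2(v=18,ok=F), VALIDATE:P1(v=3,ok=F), TRANSFORM:-, EMIT:-] out:-; bubbles=2
Tick 3: [PARSE:P3(v=11,ok=F), VALIDATE:P2(v=18,ok=F), TRANSFORM:P1(v=0,ok=F), EMIT:-] out:-; bubbles=1
Tick 4: [PARSE:-, VALIDATE:P3(v=11,ok=F), TRANSFORM:P2(v=0,ok=F), EMIT:P1(v=0,ok=F)] out:-; bubbles=1
Tick 5: [PARSE:-, VALIDATE:-, TRANSFORM:P3(v=0,ok=F), EMIT:P2(v=0,ok=F)] out:P1(v=0); bubbles=2
Tick 6: [PARSE:P4(v=1,ok=F), VALIDATE:-, TRANSFORM:-, EMIT:P3(v=0,ok=F)] out:P2(v=0); bubbles=2
Tick 7: [PARSE:-, VALIDATE:P4(v=1,ok=T), TRANSFORM:-, EMIT:-] out:P3(v=0); bubbles=3
Tick 8: [PARSE:-, VALIDATE:-, TRANSFORM:P4(v=2,ok=T), EMIT:-] out:-; bubbles=3
Tick 9: [PARSE:-, VALIDATE:-, TRANSFORM:-, EMIT:P4(v=2,ok=T)] out:-; bubbles=3
Tick 10: [PARSE:-, VALIDATE:-, TRANSFORM:-, EMIT:-] out:P4(v=2); bubbles=4
Total bubble-slots: 24

Answer: 24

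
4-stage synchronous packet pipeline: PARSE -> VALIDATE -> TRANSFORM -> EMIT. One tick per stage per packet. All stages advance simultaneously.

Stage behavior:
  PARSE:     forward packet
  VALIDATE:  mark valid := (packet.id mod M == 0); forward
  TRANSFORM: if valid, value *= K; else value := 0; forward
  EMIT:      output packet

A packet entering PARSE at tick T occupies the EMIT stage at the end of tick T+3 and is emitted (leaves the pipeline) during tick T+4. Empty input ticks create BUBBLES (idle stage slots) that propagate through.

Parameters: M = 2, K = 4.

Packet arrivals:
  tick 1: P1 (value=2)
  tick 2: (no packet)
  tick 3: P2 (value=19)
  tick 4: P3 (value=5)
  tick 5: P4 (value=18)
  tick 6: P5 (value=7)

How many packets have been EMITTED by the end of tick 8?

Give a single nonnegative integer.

Answer: 3

Derivation:
Tick 1: [PARSE:P1(v=2,ok=F), VALIDATE:-, TRANSFORM:-, EMIT:-] out:-; in:P1
Tick 2: [PARSE:-, VALIDATE:P1(v=2,ok=F), TRANSFORM:-, EMIT:-] out:-; in:-
Tick 3: [PARSE:P2(v=19,ok=F), VALIDATE:-, TRANSFORM:P1(v=0,ok=F), EMIT:-] out:-; in:P2
Tick 4: [PARSE:P3(v=5,ok=F), VALIDATE:P2(v=19,ok=T), TRANSFORM:-, EMIT:P1(v=0,ok=F)] out:-; in:P3
Tick 5: [PARSE:P4(v=18,ok=F), VALIDATE:P3(v=5,ok=F), TRANSFORM:P2(v=76,ok=T), EMIT:-] out:P1(v=0); in:P4
Tick 6: [PARSE:P5(v=7,ok=F), VALIDATE:P4(v=18,ok=T), TRANSFORM:P3(v=0,ok=F), EMIT:P2(v=76,ok=T)] out:-; in:P5
Tick 7: [PARSE:-, VALIDATE:P5(v=7,ok=F), TRANSFORM:P4(v=72,ok=T), EMIT:P3(v=0,ok=F)] out:P2(v=76); in:-
Tick 8: [PARSE:-, VALIDATE:-, TRANSFORM:P5(v=0,ok=F), EMIT:P4(v=72,ok=T)] out:P3(v=0); in:-
Emitted by tick 8: ['P1', 'P2', 'P3']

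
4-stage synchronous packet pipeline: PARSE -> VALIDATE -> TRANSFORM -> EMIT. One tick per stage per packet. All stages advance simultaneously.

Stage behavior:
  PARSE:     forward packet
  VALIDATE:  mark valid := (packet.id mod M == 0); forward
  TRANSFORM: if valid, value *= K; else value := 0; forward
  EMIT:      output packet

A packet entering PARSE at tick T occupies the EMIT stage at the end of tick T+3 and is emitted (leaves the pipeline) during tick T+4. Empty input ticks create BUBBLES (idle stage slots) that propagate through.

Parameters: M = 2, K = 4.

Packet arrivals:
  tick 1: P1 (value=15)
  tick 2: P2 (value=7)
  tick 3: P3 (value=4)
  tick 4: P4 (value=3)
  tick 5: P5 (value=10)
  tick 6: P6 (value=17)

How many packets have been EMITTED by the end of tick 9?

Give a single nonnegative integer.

Tick 1: [PARSE:P1(v=15,ok=F), VALIDATE:-, TRANSFORM:-, EMIT:-] out:-; in:P1
Tick 2: [PARSE:P2(v=7,ok=F), VALIDATE:P1(v=15,ok=F), TRANSFORM:-, EMIT:-] out:-; in:P2
Tick 3: [PARSE:P3(v=4,ok=F), VALIDATE:P2(v=7,ok=T), TRANSFORM:P1(v=0,ok=F), EMIT:-] out:-; in:P3
Tick 4: [PARSE:P4(v=3,ok=F), VALIDATE:P3(v=4,ok=F), TRANSFORM:P2(v=28,ok=T), EMIT:P1(v=0,ok=F)] out:-; in:P4
Tick 5: [PARSE:P5(v=10,ok=F), VALIDATE:P4(v=3,ok=T), TRANSFORM:P3(v=0,ok=F), EMIT:P2(v=28,ok=T)] out:P1(v=0); in:P5
Tick 6: [PARSE:P6(v=17,ok=F), VALIDATE:P5(v=10,ok=F), TRANSFORM:P4(v=12,ok=T), EMIT:P3(v=0,ok=F)] out:P2(v=28); in:P6
Tick 7: [PARSE:-, VALIDATE:P6(v=17,ok=T), TRANSFORM:P5(v=0,ok=F), EMIT:P4(v=12,ok=T)] out:P3(v=0); in:-
Tick 8: [PARSE:-, VALIDATE:-, TRANSFORM:P6(v=68,ok=T), EMIT:P5(v=0,ok=F)] out:P4(v=12); in:-
Tick 9: [PARSE:-, VALIDATE:-, TRANSFORM:-, EMIT:P6(v=68,ok=T)] out:P5(v=0); in:-
Emitted by tick 9: ['P1', 'P2', 'P3', 'P4', 'P5']

Answer: 5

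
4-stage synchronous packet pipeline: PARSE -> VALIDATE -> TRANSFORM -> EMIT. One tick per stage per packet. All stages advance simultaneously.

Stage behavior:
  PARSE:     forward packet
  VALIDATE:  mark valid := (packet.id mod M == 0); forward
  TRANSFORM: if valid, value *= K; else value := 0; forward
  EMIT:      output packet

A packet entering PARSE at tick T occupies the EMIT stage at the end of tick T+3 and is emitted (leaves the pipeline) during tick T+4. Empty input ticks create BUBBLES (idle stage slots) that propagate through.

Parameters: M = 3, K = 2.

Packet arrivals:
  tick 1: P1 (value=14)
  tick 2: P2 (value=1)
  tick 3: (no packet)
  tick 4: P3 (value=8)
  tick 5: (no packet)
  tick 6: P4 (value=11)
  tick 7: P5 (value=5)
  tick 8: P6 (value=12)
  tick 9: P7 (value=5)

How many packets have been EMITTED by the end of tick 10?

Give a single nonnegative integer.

Tick 1: [PARSE:P1(v=14,ok=F), VALIDATE:-, TRANSFORM:-, EMIT:-] out:-; in:P1
Tick 2: [PARSE:P2(v=1,ok=F), VALIDATE:P1(v=14,ok=F), TRANSFORM:-, EMIT:-] out:-; in:P2
Tick 3: [PARSE:-, VALIDATE:P2(v=1,ok=F), TRANSFORM:P1(v=0,ok=F), EMIT:-] out:-; in:-
Tick 4: [PARSE:P3(v=8,ok=F), VALIDATE:-, TRANSFORM:P2(v=0,ok=F), EMIT:P1(v=0,ok=F)] out:-; in:P3
Tick 5: [PARSE:-, VALIDATE:P3(v=8,ok=T), TRANSFORM:-, EMIT:P2(v=0,ok=F)] out:P1(v=0); in:-
Tick 6: [PARSE:P4(v=11,ok=F), VALIDATE:-, TRANSFORM:P3(v=16,ok=T), EMIT:-] out:P2(v=0); in:P4
Tick 7: [PARSE:P5(v=5,ok=F), VALIDATE:P4(v=11,ok=F), TRANSFORM:-, EMIT:P3(v=16,ok=T)] out:-; in:P5
Tick 8: [PARSE:P6(v=12,ok=F), VALIDATE:P5(v=5,ok=F), TRANSFORM:P4(v=0,ok=F), EMIT:-] out:P3(v=16); in:P6
Tick 9: [PARSE:P7(v=5,ok=F), VALIDATE:P6(v=12,ok=T), TRANSFORM:P5(v=0,ok=F), EMIT:P4(v=0,ok=F)] out:-; in:P7
Tick 10: [PARSE:-, VALIDATE:P7(v=5,ok=F), TRANSFORM:P6(v=24,ok=T), EMIT:P5(v=0,ok=F)] out:P4(v=0); in:-
Emitted by tick 10: ['P1', 'P2', 'P3', 'P4']

Answer: 4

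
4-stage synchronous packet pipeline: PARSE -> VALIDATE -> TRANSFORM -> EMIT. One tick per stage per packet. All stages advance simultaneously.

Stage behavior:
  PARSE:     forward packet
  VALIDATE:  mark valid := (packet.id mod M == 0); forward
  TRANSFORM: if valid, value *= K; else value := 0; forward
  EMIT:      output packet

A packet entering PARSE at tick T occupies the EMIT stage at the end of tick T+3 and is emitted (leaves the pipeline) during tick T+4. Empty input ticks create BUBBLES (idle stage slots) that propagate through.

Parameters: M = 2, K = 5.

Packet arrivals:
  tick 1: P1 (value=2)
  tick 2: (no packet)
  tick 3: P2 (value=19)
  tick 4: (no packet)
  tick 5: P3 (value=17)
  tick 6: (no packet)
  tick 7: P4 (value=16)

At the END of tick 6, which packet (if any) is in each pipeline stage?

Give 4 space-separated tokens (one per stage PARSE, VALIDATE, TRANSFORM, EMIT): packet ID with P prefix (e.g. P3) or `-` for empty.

Tick 1: [PARSE:P1(v=2,ok=F), VALIDATE:-, TRANSFORM:-, EMIT:-] out:-; in:P1
Tick 2: [PARSE:-, VALIDATE:P1(v=2,ok=F), TRANSFORM:-, EMIT:-] out:-; in:-
Tick 3: [PARSE:P2(v=19,ok=F), VALIDATE:-, TRANSFORM:P1(v=0,ok=F), EMIT:-] out:-; in:P2
Tick 4: [PARSE:-, VALIDATE:P2(v=19,ok=T), TRANSFORM:-, EMIT:P1(v=0,ok=F)] out:-; in:-
Tick 5: [PARSE:P3(v=17,ok=F), VALIDATE:-, TRANSFORM:P2(v=95,ok=T), EMIT:-] out:P1(v=0); in:P3
Tick 6: [PARSE:-, VALIDATE:P3(v=17,ok=F), TRANSFORM:-, EMIT:P2(v=95,ok=T)] out:-; in:-
At end of tick 6: ['-', 'P3', '-', 'P2']

Answer: - P3 - P2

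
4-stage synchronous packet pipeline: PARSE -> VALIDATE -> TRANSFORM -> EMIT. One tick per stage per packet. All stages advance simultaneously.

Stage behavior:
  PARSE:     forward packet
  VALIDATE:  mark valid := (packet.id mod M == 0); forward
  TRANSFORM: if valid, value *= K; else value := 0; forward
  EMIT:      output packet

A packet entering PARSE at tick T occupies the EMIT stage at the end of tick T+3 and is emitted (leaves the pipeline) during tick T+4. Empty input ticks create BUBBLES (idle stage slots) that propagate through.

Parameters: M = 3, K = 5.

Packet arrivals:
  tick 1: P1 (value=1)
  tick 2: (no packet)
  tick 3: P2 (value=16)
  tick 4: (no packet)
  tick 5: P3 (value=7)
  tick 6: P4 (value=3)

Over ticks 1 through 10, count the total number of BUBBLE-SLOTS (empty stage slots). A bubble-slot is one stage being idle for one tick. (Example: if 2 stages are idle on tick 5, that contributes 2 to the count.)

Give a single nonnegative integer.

Tick 1: [PARSE:P1(v=1,ok=F), VALIDATE:-, TRANSFORM:-, EMIT:-] out:-; bubbles=3
Tick 2: [PARSE:-, VALIDATE:P1(v=1,ok=F), TRANSFORM:-, EMIT:-] out:-; bubbles=3
Tick 3: [PARSE:P2(v=16,ok=F), VALIDATE:-, TRANSFORM:P1(v=0,ok=F), EMIT:-] out:-; bubbles=2
Tick 4: [PARSE:-, VALIDATE:P2(v=16,ok=F), TRANSFORM:-, EMIT:P1(v=0,ok=F)] out:-; bubbles=2
Tick 5: [PARSE:P3(v=7,ok=F), VALIDATE:-, TRANSFORM:P2(v=0,ok=F), EMIT:-] out:P1(v=0); bubbles=2
Tick 6: [PARSE:P4(v=3,ok=F), VALIDATE:P3(v=7,ok=T), TRANSFORM:-, EMIT:P2(v=0,ok=F)] out:-; bubbles=1
Tick 7: [PARSE:-, VALIDATE:P4(v=3,ok=F), TRANSFORM:P3(v=35,ok=T), EMIT:-] out:P2(v=0); bubbles=2
Tick 8: [PARSE:-, VALIDATE:-, TRANSFORM:P4(v=0,ok=F), EMIT:P3(v=35,ok=T)] out:-; bubbles=2
Tick 9: [PARSE:-, VALIDATE:-, TRANSFORM:-, EMIT:P4(v=0,ok=F)] out:P3(v=35); bubbles=3
Tick 10: [PARSE:-, VALIDATE:-, TRANSFORM:-, EMIT:-] out:P4(v=0); bubbles=4
Total bubble-slots: 24

Answer: 24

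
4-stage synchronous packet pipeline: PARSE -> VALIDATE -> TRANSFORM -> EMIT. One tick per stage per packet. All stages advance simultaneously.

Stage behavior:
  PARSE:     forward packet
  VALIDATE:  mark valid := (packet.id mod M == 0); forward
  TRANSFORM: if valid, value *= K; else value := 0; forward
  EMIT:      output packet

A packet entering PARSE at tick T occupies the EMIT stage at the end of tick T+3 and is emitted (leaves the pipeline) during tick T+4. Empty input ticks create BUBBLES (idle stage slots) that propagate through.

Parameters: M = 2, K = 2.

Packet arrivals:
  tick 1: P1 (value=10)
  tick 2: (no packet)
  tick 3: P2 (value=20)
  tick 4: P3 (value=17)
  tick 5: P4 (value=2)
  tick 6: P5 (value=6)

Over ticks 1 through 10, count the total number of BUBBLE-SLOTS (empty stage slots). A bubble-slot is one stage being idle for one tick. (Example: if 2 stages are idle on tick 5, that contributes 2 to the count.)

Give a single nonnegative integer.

Tick 1: [PARSE:P1(v=10,ok=F), VALIDATE:-, TRANSFORM:-, EMIT:-] out:-; bubbles=3
Tick 2: [PARSE:-, VALIDATE:P1(v=10,ok=F), TRANSFORM:-, EMIT:-] out:-; bubbles=3
Tick 3: [PARSE:P2(v=20,ok=F), VALIDATE:-, TRANSFORM:P1(v=0,ok=F), EMIT:-] out:-; bubbles=2
Tick 4: [PARSE:P3(v=17,ok=F), VALIDATE:P2(v=20,ok=T), TRANSFORM:-, EMIT:P1(v=0,ok=F)] out:-; bubbles=1
Tick 5: [PARSE:P4(v=2,ok=F), VALIDATE:P3(v=17,ok=F), TRANSFORM:P2(v=40,ok=T), EMIT:-] out:P1(v=0); bubbles=1
Tick 6: [PARSE:P5(v=6,ok=F), VALIDATE:P4(v=2,ok=T), TRANSFORM:P3(v=0,ok=F), EMIT:P2(v=40,ok=T)] out:-; bubbles=0
Tick 7: [PARSE:-, VALIDATE:P5(v=6,ok=F), TRANSFORM:P4(v=4,ok=T), EMIT:P3(v=0,ok=F)] out:P2(v=40); bubbles=1
Tick 8: [PARSE:-, VALIDATE:-, TRANSFORM:P5(v=0,ok=F), EMIT:P4(v=4,ok=T)] out:P3(v=0); bubbles=2
Tick 9: [PARSE:-, VALIDATE:-, TRANSFORM:-, EMIT:P5(v=0,ok=F)] out:P4(v=4); bubbles=3
Tick 10: [PARSE:-, VALIDATE:-, TRANSFORM:-, EMIT:-] out:P5(v=0); bubbles=4
Total bubble-slots: 20

Answer: 20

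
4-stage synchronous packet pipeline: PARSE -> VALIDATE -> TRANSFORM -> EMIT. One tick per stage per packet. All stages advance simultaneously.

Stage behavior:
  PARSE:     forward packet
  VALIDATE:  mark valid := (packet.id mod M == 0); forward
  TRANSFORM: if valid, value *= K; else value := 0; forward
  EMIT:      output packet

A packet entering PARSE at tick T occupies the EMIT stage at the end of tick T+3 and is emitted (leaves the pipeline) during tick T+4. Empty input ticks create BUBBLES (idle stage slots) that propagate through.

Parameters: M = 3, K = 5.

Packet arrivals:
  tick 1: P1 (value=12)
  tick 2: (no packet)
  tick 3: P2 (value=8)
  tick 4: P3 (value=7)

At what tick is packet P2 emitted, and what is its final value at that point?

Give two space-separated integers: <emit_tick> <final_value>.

Tick 1: [PARSE:P1(v=12,ok=F), VALIDATE:-, TRANSFORM:-, EMIT:-] out:-; in:P1
Tick 2: [PARSE:-, VALIDATE:P1(v=12,ok=F), TRANSFORM:-, EMIT:-] out:-; in:-
Tick 3: [PARSE:P2(v=8,ok=F), VALIDATE:-, TRANSFORM:P1(v=0,ok=F), EMIT:-] out:-; in:P2
Tick 4: [PARSE:P3(v=7,ok=F), VALIDATE:P2(v=8,ok=F), TRANSFORM:-, EMIT:P1(v=0,ok=F)] out:-; in:P3
Tick 5: [PARSE:-, VALIDATE:P3(v=7,ok=T), TRANSFORM:P2(v=0,ok=F), EMIT:-] out:P1(v=0); in:-
Tick 6: [PARSE:-, VALIDATE:-, TRANSFORM:P3(v=35,ok=T), EMIT:P2(v=0,ok=F)] out:-; in:-
Tick 7: [PARSE:-, VALIDATE:-, TRANSFORM:-, EMIT:P3(v=35,ok=T)] out:P2(v=0); in:-
Tick 8: [PARSE:-, VALIDATE:-, TRANSFORM:-, EMIT:-] out:P3(v=35); in:-
P2: arrives tick 3, valid=False (id=2, id%3=2), emit tick 7, final value 0

Answer: 7 0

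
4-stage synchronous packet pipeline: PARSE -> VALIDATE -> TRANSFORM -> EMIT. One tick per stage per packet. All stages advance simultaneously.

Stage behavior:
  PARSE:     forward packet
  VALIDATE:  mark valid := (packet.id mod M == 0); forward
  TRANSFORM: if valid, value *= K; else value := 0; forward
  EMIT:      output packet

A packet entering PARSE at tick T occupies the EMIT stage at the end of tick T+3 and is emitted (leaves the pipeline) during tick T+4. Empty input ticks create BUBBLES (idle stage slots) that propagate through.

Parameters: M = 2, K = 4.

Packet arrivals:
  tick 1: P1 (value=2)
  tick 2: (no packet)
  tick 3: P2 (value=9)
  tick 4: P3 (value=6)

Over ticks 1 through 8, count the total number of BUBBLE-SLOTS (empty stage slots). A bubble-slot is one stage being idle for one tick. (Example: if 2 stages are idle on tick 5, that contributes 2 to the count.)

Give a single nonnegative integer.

Answer: 20

Derivation:
Tick 1: [PARSE:P1(v=2,ok=F), VALIDATE:-, TRANSFORM:-, EMIT:-] out:-; bubbles=3
Tick 2: [PARSE:-, VALIDATE:P1(v=2,ok=F), TRANSFORM:-, EMIT:-] out:-; bubbles=3
Tick 3: [PARSE:P2(v=9,ok=F), VALIDATE:-, TRANSFORM:P1(v=0,ok=F), EMIT:-] out:-; bubbles=2
Tick 4: [PARSE:P3(v=6,ok=F), VALIDATE:P2(v=9,ok=T), TRANSFORM:-, EMIT:P1(v=0,ok=F)] out:-; bubbles=1
Tick 5: [PARSE:-, VALIDATE:P3(v=6,ok=F), TRANSFORM:P2(v=36,ok=T), EMIT:-] out:P1(v=0); bubbles=2
Tick 6: [PARSE:-, VALIDATE:-, TRANSFORM:P3(v=0,ok=F), EMIT:P2(v=36,ok=T)] out:-; bubbles=2
Tick 7: [PARSE:-, VALIDATE:-, TRANSFORM:-, EMIT:P3(v=0,ok=F)] out:P2(v=36); bubbles=3
Tick 8: [PARSE:-, VALIDATE:-, TRANSFORM:-, EMIT:-] out:P3(v=0); bubbles=4
Total bubble-slots: 20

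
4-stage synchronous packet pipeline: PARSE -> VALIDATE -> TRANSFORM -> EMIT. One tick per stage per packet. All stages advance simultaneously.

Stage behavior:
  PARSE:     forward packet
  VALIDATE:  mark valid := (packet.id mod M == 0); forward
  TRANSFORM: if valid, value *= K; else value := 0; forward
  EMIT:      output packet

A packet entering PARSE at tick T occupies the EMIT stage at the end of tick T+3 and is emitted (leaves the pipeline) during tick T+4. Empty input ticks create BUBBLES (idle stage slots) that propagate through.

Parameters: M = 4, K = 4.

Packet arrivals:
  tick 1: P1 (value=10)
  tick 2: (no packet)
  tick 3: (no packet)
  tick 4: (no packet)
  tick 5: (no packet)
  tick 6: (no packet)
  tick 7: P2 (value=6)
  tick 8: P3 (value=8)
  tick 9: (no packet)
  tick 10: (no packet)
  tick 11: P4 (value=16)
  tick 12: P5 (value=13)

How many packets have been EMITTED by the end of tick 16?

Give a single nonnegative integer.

Tick 1: [PARSE:P1(v=10,ok=F), VALIDATE:-, TRANSFORM:-, EMIT:-] out:-; in:P1
Tick 2: [PARSE:-, VALIDATE:P1(v=10,ok=F), TRANSFORM:-, EMIT:-] out:-; in:-
Tick 3: [PARSE:-, VALIDATE:-, TRANSFORM:P1(v=0,ok=F), EMIT:-] out:-; in:-
Tick 4: [PARSE:-, VALIDATE:-, TRANSFORM:-, EMIT:P1(v=0,ok=F)] out:-; in:-
Tick 5: [PARSE:-, VALIDATE:-, TRANSFORM:-, EMIT:-] out:P1(v=0); in:-
Tick 6: [PARSE:-, VALIDATE:-, TRANSFORM:-, EMIT:-] out:-; in:-
Tick 7: [PARSE:P2(v=6,ok=F), VALIDATE:-, TRANSFORM:-, EMIT:-] out:-; in:P2
Tick 8: [PARSE:P3(v=8,ok=F), VALIDATE:P2(v=6,ok=F), TRANSFORM:-, EMIT:-] out:-; in:P3
Tick 9: [PARSE:-, VALIDATE:P3(v=8,ok=F), TRANSFORM:P2(v=0,ok=F), EMIT:-] out:-; in:-
Tick 10: [PARSE:-, VALIDATE:-, TRANSFORM:P3(v=0,ok=F), EMIT:P2(v=0,ok=F)] out:-; in:-
Tick 11: [PARSE:P4(v=16,ok=F), VALIDATE:-, TRANSFORM:-, EMIT:P3(v=0,ok=F)] out:P2(v=0); in:P4
Tick 12: [PARSE:P5(v=13,ok=F), VALIDATE:P4(v=16,ok=T), TRANSFORM:-, EMIT:-] out:P3(v=0); in:P5
Tick 13: [PARSE:-, VALIDATE:P5(v=13,ok=F), TRANSFORM:P4(v=64,ok=T), EMIT:-] out:-; in:-
Tick 14: [PARSE:-, VALIDATE:-, TRANSFORM:P5(v=0,ok=F), EMIT:P4(v=64,ok=T)] out:-; in:-
Tick 15: [PARSE:-, VALIDATE:-, TRANSFORM:-, EMIT:P5(v=0,ok=F)] out:P4(v=64); in:-
Tick 16: [PARSE:-, VALIDATE:-, TRANSFORM:-, EMIT:-] out:P5(v=0); in:-
Emitted by tick 16: ['P1', 'P2', 'P3', 'P4', 'P5']

Answer: 5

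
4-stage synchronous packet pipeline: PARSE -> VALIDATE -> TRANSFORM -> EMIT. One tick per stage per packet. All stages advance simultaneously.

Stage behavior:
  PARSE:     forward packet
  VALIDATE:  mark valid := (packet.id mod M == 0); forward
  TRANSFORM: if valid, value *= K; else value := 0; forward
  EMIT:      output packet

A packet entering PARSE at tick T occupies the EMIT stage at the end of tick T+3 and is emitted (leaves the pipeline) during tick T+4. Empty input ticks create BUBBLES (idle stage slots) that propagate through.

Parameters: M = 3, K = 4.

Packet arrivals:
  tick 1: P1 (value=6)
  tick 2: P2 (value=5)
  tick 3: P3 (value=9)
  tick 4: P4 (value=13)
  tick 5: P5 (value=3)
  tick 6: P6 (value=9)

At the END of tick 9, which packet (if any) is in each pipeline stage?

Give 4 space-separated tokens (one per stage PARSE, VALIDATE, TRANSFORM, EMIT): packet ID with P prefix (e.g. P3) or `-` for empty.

Answer: - - - P6

Derivation:
Tick 1: [PARSE:P1(v=6,ok=F), VALIDATE:-, TRANSFORM:-, EMIT:-] out:-; in:P1
Tick 2: [PARSE:P2(v=5,ok=F), VALIDATE:P1(v=6,ok=F), TRANSFORM:-, EMIT:-] out:-; in:P2
Tick 3: [PARSE:P3(v=9,ok=F), VALIDATE:P2(v=5,ok=F), TRANSFORM:P1(v=0,ok=F), EMIT:-] out:-; in:P3
Tick 4: [PARSE:P4(v=13,ok=F), VALIDATE:P3(v=9,ok=T), TRANSFORM:P2(v=0,ok=F), EMIT:P1(v=0,ok=F)] out:-; in:P4
Tick 5: [PARSE:P5(v=3,ok=F), VALIDATE:P4(v=13,ok=F), TRANSFORM:P3(v=36,ok=T), EMIT:P2(v=0,ok=F)] out:P1(v=0); in:P5
Tick 6: [PARSE:P6(v=9,ok=F), VALIDATE:P5(v=3,ok=F), TRANSFORM:P4(v=0,ok=F), EMIT:P3(v=36,ok=T)] out:P2(v=0); in:P6
Tick 7: [PARSE:-, VALIDATE:P6(v=9,ok=T), TRANSFORM:P5(v=0,ok=F), EMIT:P4(v=0,ok=F)] out:P3(v=36); in:-
Tick 8: [PARSE:-, VALIDATE:-, TRANSFORM:P6(v=36,ok=T), EMIT:P5(v=0,ok=F)] out:P4(v=0); in:-
Tick 9: [PARSE:-, VALIDATE:-, TRANSFORM:-, EMIT:P6(v=36,ok=T)] out:P5(v=0); in:-
At end of tick 9: ['-', '-', '-', 'P6']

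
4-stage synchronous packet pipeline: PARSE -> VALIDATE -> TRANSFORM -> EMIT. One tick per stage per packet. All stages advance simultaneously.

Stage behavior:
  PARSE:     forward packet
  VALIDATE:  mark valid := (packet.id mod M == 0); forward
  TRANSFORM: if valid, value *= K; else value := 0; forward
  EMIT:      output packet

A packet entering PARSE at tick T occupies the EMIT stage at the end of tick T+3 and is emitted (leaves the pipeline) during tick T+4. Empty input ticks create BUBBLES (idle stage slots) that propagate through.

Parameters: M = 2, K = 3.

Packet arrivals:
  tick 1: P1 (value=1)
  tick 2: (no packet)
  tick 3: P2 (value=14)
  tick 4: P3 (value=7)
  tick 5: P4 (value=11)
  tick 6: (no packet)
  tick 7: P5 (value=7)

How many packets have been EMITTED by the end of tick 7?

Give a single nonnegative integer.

Tick 1: [PARSE:P1(v=1,ok=F), VALIDATE:-, TRANSFORM:-, EMIT:-] out:-; in:P1
Tick 2: [PARSE:-, VALIDATE:P1(v=1,ok=F), TRANSFORM:-, EMIT:-] out:-; in:-
Tick 3: [PARSE:P2(v=14,ok=F), VALIDATE:-, TRANSFORM:P1(v=0,ok=F), EMIT:-] out:-; in:P2
Tick 4: [PARSE:P3(v=7,ok=F), VALIDATE:P2(v=14,ok=T), TRANSFORM:-, EMIT:P1(v=0,ok=F)] out:-; in:P3
Tick 5: [PARSE:P4(v=11,ok=F), VALIDATE:P3(v=7,ok=F), TRANSFORM:P2(v=42,ok=T), EMIT:-] out:P1(v=0); in:P4
Tick 6: [PARSE:-, VALIDATE:P4(v=11,ok=T), TRANSFORM:P3(v=0,ok=F), EMIT:P2(v=42,ok=T)] out:-; in:-
Tick 7: [PARSE:P5(v=7,ok=F), VALIDATE:-, TRANSFORM:P4(v=33,ok=T), EMIT:P3(v=0,ok=F)] out:P2(v=42); in:P5
Emitted by tick 7: ['P1', 'P2']

Answer: 2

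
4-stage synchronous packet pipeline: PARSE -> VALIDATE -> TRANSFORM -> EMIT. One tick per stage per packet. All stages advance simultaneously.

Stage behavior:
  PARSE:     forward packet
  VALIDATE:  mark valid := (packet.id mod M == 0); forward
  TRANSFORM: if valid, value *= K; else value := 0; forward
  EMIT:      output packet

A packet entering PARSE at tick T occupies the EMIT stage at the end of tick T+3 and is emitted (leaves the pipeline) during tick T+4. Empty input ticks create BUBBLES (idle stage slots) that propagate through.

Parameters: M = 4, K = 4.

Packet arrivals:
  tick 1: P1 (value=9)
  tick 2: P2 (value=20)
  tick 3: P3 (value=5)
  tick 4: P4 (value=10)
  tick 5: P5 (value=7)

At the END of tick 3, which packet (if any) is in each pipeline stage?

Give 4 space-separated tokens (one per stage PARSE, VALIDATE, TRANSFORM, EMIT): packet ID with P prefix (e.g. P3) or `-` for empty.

Tick 1: [PARSE:P1(v=9,ok=F), VALIDATE:-, TRANSFORM:-, EMIT:-] out:-; in:P1
Tick 2: [PARSE:P2(v=20,ok=F), VALIDATE:P1(v=9,ok=F), TRANSFORM:-, EMIT:-] out:-; in:P2
Tick 3: [PARSE:P3(v=5,ok=F), VALIDATE:P2(v=20,ok=F), TRANSFORM:P1(v=0,ok=F), EMIT:-] out:-; in:P3
At end of tick 3: ['P3', 'P2', 'P1', '-']

Answer: P3 P2 P1 -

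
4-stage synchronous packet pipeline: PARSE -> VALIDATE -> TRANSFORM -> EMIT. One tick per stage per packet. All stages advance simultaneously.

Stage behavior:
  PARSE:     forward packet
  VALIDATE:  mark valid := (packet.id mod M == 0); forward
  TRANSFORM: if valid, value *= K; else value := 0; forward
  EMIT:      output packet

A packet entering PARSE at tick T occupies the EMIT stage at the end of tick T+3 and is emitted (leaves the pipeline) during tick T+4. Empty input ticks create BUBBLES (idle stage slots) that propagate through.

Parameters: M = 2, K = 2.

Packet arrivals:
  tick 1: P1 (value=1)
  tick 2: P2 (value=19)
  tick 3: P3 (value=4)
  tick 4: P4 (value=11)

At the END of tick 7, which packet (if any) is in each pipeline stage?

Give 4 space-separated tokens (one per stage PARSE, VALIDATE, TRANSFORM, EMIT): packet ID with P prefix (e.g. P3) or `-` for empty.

Tick 1: [PARSE:P1(v=1,ok=F), VALIDATE:-, TRANSFORM:-, EMIT:-] out:-; in:P1
Tick 2: [PARSE:P2(v=19,ok=F), VALIDATE:P1(v=1,ok=F), TRANSFORM:-, EMIT:-] out:-; in:P2
Tick 3: [PARSE:P3(v=4,ok=F), VALIDATE:P2(v=19,ok=T), TRANSFORM:P1(v=0,ok=F), EMIT:-] out:-; in:P3
Tick 4: [PARSE:P4(v=11,ok=F), VALIDATE:P3(v=4,ok=F), TRANSFORM:P2(v=38,ok=T), EMIT:P1(v=0,ok=F)] out:-; in:P4
Tick 5: [PARSE:-, VALIDATE:P4(v=11,ok=T), TRANSFORM:P3(v=0,ok=F), EMIT:P2(v=38,ok=T)] out:P1(v=0); in:-
Tick 6: [PARSE:-, VALIDATE:-, TRANSFORM:P4(v=22,ok=T), EMIT:P3(v=0,ok=F)] out:P2(v=38); in:-
Tick 7: [PARSE:-, VALIDATE:-, TRANSFORM:-, EMIT:P4(v=22,ok=T)] out:P3(v=0); in:-
At end of tick 7: ['-', '-', '-', 'P4']

Answer: - - - P4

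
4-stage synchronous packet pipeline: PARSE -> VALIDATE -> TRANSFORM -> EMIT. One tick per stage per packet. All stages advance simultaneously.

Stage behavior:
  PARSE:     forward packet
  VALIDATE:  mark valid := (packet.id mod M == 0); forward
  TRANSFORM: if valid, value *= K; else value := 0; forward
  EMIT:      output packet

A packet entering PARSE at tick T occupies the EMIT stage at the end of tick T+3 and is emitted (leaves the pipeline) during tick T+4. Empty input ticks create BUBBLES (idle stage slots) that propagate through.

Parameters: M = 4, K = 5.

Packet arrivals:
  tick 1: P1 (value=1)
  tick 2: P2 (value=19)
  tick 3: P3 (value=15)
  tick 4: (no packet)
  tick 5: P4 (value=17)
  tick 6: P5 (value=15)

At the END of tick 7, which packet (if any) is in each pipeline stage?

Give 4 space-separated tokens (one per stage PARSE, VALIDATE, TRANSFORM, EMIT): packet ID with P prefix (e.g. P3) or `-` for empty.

Tick 1: [PARSE:P1(v=1,ok=F), VALIDATE:-, TRANSFORM:-, EMIT:-] out:-; in:P1
Tick 2: [PARSE:P2(v=19,ok=F), VALIDATE:P1(v=1,ok=F), TRANSFORM:-, EMIT:-] out:-; in:P2
Tick 3: [PARSE:P3(v=15,ok=F), VALIDATE:P2(v=19,ok=F), TRANSFORM:P1(v=0,ok=F), EMIT:-] out:-; in:P3
Tick 4: [PARSE:-, VALIDATE:P3(v=15,ok=F), TRANSFORM:P2(v=0,ok=F), EMIT:P1(v=0,ok=F)] out:-; in:-
Tick 5: [PARSE:P4(v=17,ok=F), VALIDATE:-, TRANSFORM:P3(v=0,ok=F), EMIT:P2(v=0,ok=F)] out:P1(v=0); in:P4
Tick 6: [PARSE:P5(v=15,ok=F), VALIDATE:P4(v=17,ok=T), TRANSFORM:-, EMIT:P3(v=0,ok=F)] out:P2(v=0); in:P5
Tick 7: [PARSE:-, VALIDATE:P5(v=15,ok=F), TRANSFORM:P4(v=85,ok=T), EMIT:-] out:P3(v=0); in:-
At end of tick 7: ['-', 'P5', 'P4', '-']

Answer: - P5 P4 -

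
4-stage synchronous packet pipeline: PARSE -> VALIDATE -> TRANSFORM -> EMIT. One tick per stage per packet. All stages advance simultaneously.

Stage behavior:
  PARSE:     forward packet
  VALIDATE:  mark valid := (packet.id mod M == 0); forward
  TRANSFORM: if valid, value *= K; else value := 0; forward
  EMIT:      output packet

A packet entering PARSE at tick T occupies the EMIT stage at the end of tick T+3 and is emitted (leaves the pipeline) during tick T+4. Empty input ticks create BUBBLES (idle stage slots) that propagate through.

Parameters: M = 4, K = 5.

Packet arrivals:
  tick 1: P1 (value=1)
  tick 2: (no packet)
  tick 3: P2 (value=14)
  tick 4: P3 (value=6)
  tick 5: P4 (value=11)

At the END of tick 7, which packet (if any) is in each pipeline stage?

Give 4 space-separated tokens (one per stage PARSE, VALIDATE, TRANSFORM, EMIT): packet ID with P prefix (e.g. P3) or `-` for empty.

Answer: - - P4 P3

Derivation:
Tick 1: [PARSE:P1(v=1,ok=F), VALIDATE:-, TRANSFORM:-, EMIT:-] out:-; in:P1
Tick 2: [PARSE:-, VALIDATE:P1(v=1,ok=F), TRANSFORM:-, EMIT:-] out:-; in:-
Tick 3: [PARSE:P2(v=14,ok=F), VALIDATE:-, TRANSFORM:P1(v=0,ok=F), EMIT:-] out:-; in:P2
Tick 4: [PARSE:P3(v=6,ok=F), VALIDATE:P2(v=14,ok=F), TRANSFORM:-, EMIT:P1(v=0,ok=F)] out:-; in:P3
Tick 5: [PARSE:P4(v=11,ok=F), VALIDATE:P3(v=6,ok=F), TRANSFORM:P2(v=0,ok=F), EMIT:-] out:P1(v=0); in:P4
Tick 6: [PARSE:-, VALIDATE:P4(v=11,ok=T), TRANSFORM:P3(v=0,ok=F), EMIT:P2(v=0,ok=F)] out:-; in:-
Tick 7: [PARSE:-, VALIDATE:-, TRANSFORM:P4(v=55,ok=T), EMIT:P3(v=0,ok=F)] out:P2(v=0); in:-
At end of tick 7: ['-', '-', 'P4', 'P3']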